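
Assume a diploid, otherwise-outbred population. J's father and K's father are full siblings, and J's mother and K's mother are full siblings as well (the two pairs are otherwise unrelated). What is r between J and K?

0.25

Relatedness sums over independent paths through distinct common ancestors.
J and K are related in two ways: first cousins through their fathers (r = 1/8) and first cousins through their mothers (r = 1/8) — i.e. double first cousins.
r = 1/8 + 1/8 = 0.25.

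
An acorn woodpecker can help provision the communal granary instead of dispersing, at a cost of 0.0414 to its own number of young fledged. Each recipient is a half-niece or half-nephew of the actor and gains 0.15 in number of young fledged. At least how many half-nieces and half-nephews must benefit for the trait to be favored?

r to a half-niece or half-nephew = 1/8 (half-aunt/uncle↔niece/nephew: one path of length 3: r = (1/2)^3 = 1/8).
Hamilton's rule: n·r·B > C  ⇒  n > C/(r·B) = 0.0414/(0.125·0.15) = 2.208.
The smallest integer exceeding 2.208 is 3.

3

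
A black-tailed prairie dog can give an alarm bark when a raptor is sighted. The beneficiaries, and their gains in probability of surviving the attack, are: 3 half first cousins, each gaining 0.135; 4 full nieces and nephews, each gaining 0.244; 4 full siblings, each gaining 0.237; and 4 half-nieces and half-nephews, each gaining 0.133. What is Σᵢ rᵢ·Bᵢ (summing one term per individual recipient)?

0.8098125

r to a half first cousin = 0.0625 (half first cousins share one grandparent — one path of length 4: r = (1/2)^4 = 1/16).
r to a full niece or nephew = 0.25 (full aunt/uncle↔niece/nephew: two paths of length 3 through the shared grandparent pair: r = 2·(1/2)^3 = 1/4).
r to a full sibling = 1/2 (full sibs share both parents — two paths of length 2: r = 2·(1/2)^2 = 1/2).
r to a half-niece or half-nephew = 0.125 (half-aunt/uncle↔niece/nephew: one path of length 3: r = (1/2)^3 = 1/8).
Summing one r·B term per recipient: 3·0.0625·0.135 + 4·0.25·0.244 + 4·0.5·0.237 + 4·0.125·0.133 = 0.8098125.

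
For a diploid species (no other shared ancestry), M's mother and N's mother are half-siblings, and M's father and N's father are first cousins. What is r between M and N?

0.09375

Independent pedigree routes through distinct common ancestors add.
M and N are related in two ways: half first cousins through their mothers (r = 1/16) and second cousins through their fathers (r = 1/32).
r = 1/16 + 1/32 = 0.09375.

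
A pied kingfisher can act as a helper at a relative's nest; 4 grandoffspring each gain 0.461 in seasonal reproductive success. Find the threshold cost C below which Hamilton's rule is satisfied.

0.461

r to a grandoffspring = 1/4 (two parent–offspring links: r = (1/2)^2 = 1/4).
Hamilton's rule: n·r·B > C, so the trait is favored while C < n·r·B = 4·0.25·0.461 = 0.461.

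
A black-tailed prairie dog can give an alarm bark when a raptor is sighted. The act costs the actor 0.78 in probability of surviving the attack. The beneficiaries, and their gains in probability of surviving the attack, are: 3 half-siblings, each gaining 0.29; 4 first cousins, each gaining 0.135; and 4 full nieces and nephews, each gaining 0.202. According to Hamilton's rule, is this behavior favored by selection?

Hamilton's rule: the trait is favored when the sum of r·B over every recipient exceeds the actor's cost C.
r to a half-sibling = 1/4 (half-sibs share one parent — one path of length 2: r = (1/2)^2 = 1/4).
r to a first cousin = 1/8 (first cousins share one grandparent pair — two paths of length 4: r = 2·(1/2)^4 = 1/8).
r to a full niece or nephew = 1/4 (full aunt/uncle↔niece/nephew: two paths of length 3 through the shared grandparent pair: r = 2·(1/2)^3 = 1/4).
Summing one r·B term per recipient: 3·0.25·0.29 + 4·0.125·0.135 + 4·0.25·0.202 = 0.487.
0.487 < 0.78: the indirect benefit is less than the cost.

No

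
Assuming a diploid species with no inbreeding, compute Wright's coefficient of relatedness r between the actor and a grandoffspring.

0.25

Two parent–offspring links: r = (1/2)^2 = 1/4.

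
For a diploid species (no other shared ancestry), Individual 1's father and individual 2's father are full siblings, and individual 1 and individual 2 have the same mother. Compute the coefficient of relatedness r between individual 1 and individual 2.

Relatedness sums over independent paths through distinct common ancestors.
Individual 1 and individual 2 are related in two ways: first cousins through their fathers (r = 1/8) and half-sibs through their shared mother (r = 1/4).
r = 1/8 + 1/4 = 3/8 = 0.375.

0.375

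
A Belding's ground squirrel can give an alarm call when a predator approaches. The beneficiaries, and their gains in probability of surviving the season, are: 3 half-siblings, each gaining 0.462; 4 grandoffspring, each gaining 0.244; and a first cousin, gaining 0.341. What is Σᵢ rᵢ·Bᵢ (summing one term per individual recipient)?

r to a half-sibling = 0.25 (half-sibs share one parent — one path of length 2: r = (1/2)^2 = 1/4).
r to a grandoffspring = 0.25 (two parent–offspring links: r = (1/2)^2 = 1/4).
r to a first cousin = 0.125 (first cousins share one grandparent pair — two paths of length 4: r = 2·(1/2)^4 = 1/8).
Summing one r·B term per recipient: 3·0.25·0.462 + 4·0.25·0.244 + 1·0.125·0.341 = 0.633125.

0.633125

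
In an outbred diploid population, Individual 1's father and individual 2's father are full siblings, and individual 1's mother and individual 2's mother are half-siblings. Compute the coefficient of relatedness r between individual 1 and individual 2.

0.1875

Relatedness sums over independent paths through distinct common ancestors.
Individual 1 and individual 2 are related in two ways: first cousins through their fathers (r = 1/8) and half first cousins through their mothers (r = 1/16).
r = 1/8 + 1/16 = 0.1875.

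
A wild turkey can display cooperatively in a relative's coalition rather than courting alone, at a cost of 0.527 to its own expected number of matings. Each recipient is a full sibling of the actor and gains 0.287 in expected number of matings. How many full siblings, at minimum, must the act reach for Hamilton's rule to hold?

r to a full sibling = 1/2 (full sibs share both parents — two paths of length 2: r = 2·(1/2)^2 = 1/2).
Hamilton's rule: n·r·B > C  ⇒  n > C/(r·B) = 0.527/(0.5·0.287) = 3.672.
The smallest integer exceeding 3.672 is 4.

4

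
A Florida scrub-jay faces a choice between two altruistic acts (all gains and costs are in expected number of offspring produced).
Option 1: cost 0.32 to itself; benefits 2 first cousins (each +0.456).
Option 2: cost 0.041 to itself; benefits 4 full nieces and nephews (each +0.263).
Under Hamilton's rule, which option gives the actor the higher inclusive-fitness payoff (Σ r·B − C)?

Option 2

Option 1: r to a first cousin = 0.125.
Option 1: Σ r·B − C = (2·0.125·0.456) − 0.32 = -0.206.
Option 2: r to a full niece or nephew = 0.25.
Option 2: Σ r·B − C = (4·0.25·0.263) − 0.041 = 0.222.
Option 2 has the higher net inclusive-fitness payoff.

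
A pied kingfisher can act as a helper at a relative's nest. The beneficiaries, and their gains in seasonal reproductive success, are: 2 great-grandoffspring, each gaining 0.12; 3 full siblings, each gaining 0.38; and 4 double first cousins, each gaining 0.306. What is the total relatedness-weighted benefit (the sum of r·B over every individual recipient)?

0.906

r to a great-grandoffspring = 0.125 (three parent–offspring links: r = (1/2)^3 = 1/8).
r to a full sibling = 1/2 (full sibs share both parents — two paths of length 2: r = 2·(1/2)^2 = 1/2).
r to a double first cousin = 1/4 (double first cousins share both grandparent pairs — four paths of length 4: r = 4·(1/2)^4 = 1/4).
Summing one r·B term per recipient: 2·0.125·0.12 + 3·0.5·0.38 + 4·0.25·0.306 = 0.906.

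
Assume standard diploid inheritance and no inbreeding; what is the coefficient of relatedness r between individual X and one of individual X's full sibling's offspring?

Each parent–offspring link contributes a factor of 1/2, and independent paths through distinct common ancestors add.
Full aunt/uncle↔niece/nephew: two paths of length 3 through the shared grandparent pair: r = 2·(1/2)^3 = 1/4.

0.25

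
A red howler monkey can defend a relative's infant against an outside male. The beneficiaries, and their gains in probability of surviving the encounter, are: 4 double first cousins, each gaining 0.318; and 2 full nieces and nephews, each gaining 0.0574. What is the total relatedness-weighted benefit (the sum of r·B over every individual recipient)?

0.3467

r to a double first cousin = 1/4 (double first cousins share both grandparent pairs — four paths of length 4: r = 4·(1/2)^4 = 1/4).
r to a full niece or nephew = 0.25 (full aunt/uncle↔niece/nephew: two paths of length 3 through the shared grandparent pair: r = 2·(1/2)^3 = 1/4).
Summing one r·B term per recipient: 4·0.25·0.318 + 2·0.25·0.0574 = 0.3467.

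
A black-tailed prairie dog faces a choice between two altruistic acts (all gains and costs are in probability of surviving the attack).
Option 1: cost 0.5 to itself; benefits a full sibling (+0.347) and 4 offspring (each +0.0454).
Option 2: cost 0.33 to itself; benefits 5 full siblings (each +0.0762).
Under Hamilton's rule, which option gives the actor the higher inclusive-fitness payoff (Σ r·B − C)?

Option 2

Option 1: r to a full sibling = 0.5.
Option 1: r to an offspring = 0.5.
Option 1: Σ r·B − C = (1·0.5·0.347 + 4·0.5·0.0454) − 0.5 = -0.2357.
Option 2: r to a full sibling = 0.5.
Option 2: Σ r·B − C = (5·0.5·0.0762) − 0.33 = -0.1395.
Option 2 has the higher net inclusive-fitness payoff.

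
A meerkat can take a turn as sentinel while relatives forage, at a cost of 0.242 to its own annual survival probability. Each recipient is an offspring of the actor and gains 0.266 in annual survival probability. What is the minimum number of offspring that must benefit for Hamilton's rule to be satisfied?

r to an offspring = 1/2 (one parent–offspring link: r = (1/2)^1 = 1/2).
Hamilton's rule: n·r·B > C  ⇒  n > C/(r·B) = 0.242/(0.5·0.266) = 1.82.
The smallest integer exceeding 1.82 is 2.

2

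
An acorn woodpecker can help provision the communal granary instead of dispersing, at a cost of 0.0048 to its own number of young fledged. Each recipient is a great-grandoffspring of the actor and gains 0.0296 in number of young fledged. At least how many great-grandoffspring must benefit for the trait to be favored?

2

r to a great-grandoffspring = 1/8 (three parent–offspring links: r = (1/2)^3 = 1/8).
Hamilton's rule: n·r·B > C  ⇒  n > C/(r·B) = 0.0048/(0.125·0.0296) = 1.297.
The smallest integer exceeding 1.297 is 2.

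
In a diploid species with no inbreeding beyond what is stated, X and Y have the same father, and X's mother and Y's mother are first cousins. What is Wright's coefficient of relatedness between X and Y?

Wright's path rule: contributions from independent ancestry routes add.
X and Y are related in two ways: half-sibs through their shared father (r = 1/4) and second cousins through their mothers (r = 1/32).
r = 1/4 + 1/32 = 0.28125.

0.28125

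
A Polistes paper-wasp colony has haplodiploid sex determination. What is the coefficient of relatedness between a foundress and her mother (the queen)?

0.5

One meiotic link between diploid queen and diploid daughter: r = 1/2.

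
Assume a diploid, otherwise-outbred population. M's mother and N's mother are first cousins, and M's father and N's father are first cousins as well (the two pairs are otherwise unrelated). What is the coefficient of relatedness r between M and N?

Wright's path rule: contributions from independent ancestry routes add.
M and N are related in two ways: second cousins through their mothers (r = 1/32) and second cousins through their fathers (r = 1/32).
r = 1/32 + 1/32 = 1/16 = 0.0625.

0.0625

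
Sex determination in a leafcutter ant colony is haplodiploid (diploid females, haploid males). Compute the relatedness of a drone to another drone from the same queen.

0.5

Haploid brothers each carry a random half of the queen's diploid genome, so on average they share half: r = 1/2.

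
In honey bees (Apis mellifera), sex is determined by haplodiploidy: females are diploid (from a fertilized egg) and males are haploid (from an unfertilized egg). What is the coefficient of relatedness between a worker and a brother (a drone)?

Her haploid brother carries none of their father's genes and a random half of their mother's genome; that half matches the maternal half of her own genome with probability 1/2: r = 1/2 · 1/2 = 1/4.

0.25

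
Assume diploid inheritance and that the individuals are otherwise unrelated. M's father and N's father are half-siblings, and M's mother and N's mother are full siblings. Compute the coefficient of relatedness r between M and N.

Independent pedigree routes through distinct common ancestors add.
M and N are related in two ways: half first cousins through their fathers (r = 1/16) and first cousins through their mothers (r = 1/8).
r = 1/16 + 1/8 = 0.1875.

0.1875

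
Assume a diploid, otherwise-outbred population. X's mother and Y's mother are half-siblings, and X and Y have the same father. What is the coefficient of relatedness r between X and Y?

0.3125

Relatedness sums over independent paths through distinct common ancestors.
X and Y are related in two ways: half first cousins through their mothers (r = 1/16) and half-sibs through their shared father (r = 1/4).
r = 1/16 + 1/4 = 0.3125.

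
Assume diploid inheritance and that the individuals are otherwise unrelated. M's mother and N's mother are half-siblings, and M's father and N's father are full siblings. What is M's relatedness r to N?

Independent pedigree routes through distinct common ancestors add.
M and N are related in two ways: half first cousins through their mothers (r = 1/16) and first cousins through their fathers (r = 1/8).
r = 1/16 + 1/8 = 0.1875.

0.1875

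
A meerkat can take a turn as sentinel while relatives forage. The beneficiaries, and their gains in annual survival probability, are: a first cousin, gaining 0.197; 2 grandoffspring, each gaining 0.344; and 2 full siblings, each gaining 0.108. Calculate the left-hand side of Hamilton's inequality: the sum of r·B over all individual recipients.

r to a first cousin = 1/8 (first cousins share one grandparent pair — two paths of length 4: r = 2·(1/2)^4 = 1/8).
r to a grandoffspring = 0.25 (two parent–offspring links: r = (1/2)^2 = 1/4).
r to a full sibling = 1/2 (full sibs share both parents — two paths of length 2: r = 2·(1/2)^2 = 1/2).
Summing one r·B term per recipient: 1·0.125·0.197 + 2·0.25·0.344 + 2·0.5·0.108 = 0.304625.

0.304625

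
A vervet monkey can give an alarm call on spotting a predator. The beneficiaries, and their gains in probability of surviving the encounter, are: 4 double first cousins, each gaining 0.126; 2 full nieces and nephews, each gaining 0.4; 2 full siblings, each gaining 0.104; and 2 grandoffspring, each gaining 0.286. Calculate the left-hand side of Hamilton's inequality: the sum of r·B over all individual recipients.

0.573

r to a double first cousin = 1/4 (double first cousins share both grandparent pairs — four paths of length 4: r = 4·(1/2)^4 = 1/4).
r to a full niece or nephew = 0.25 (full aunt/uncle↔niece/nephew: two paths of length 3 through the shared grandparent pair: r = 2·(1/2)^3 = 1/4).
r to a full sibling = 0.5 (full sibs share both parents — two paths of length 2: r = 2·(1/2)^2 = 1/2).
r to a grandoffspring = 0.25 (two parent–offspring links: r = (1/2)^2 = 1/4).
Summing one r·B term per recipient: 4·0.25·0.126 + 2·0.25·0.4 + 2·0.5·0.104 + 2·0.25·0.286 = 0.573.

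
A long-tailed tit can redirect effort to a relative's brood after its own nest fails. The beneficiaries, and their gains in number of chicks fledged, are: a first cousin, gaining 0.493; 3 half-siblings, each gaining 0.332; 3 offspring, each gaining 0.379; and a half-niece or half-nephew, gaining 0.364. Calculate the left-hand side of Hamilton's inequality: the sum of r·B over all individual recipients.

r to a first cousin = 1/8 (first cousins share one grandparent pair — two paths of length 4: r = 2·(1/2)^4 = 1/8).
r to a half-sibling = 0.25 (half-sibs share one parent — one path of length 2: r = (1/2)^2 = 1/4).
r to an offspring = 0.5 (one parent–offspring link: r = (1/2)^1 = 1/2).
r to a half-niece or half-nephew = 0.125 (half-aunt/uncle↔niece/nephew: one path of length 3: r = (1/2)^3 = 1/8).
Summing one r·B term per recipient: 1·0.125·0.493 + 3·0.25·0.332 + 3·0.5·0.379 + 1·0.125·0.364 = 0.924625.

0.924625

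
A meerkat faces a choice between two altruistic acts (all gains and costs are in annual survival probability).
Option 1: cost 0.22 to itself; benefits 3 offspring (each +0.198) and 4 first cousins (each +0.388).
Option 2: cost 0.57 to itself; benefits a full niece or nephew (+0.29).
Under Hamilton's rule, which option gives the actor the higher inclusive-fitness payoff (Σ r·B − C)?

Option 1: r to an offspring = 0.5.
Option 1: r to a first cousin = 0.125.
Option 1: Σ r·B − C = (3·0.5·0.198 + 4·0.125·0.388) − 0.22 = 0.271.
Option 2: r to a full niece or nephew = 0.25.
Option 2: Σ r·B − C = (1·0.25·0.29) − 0.57 = -0.4975.
Option 1 has the higher net inclusive-fitness payoff.

Option 1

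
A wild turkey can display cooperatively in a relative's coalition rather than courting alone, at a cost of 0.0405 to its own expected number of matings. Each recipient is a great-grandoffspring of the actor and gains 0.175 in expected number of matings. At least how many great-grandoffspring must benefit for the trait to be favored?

2

r to a great-grandoffspring = 1/8 (three parent–offspring links: r = (1/2)^3 = 1/8).
Hamilton's rule: n·r·B > C  ⇒  n > C/(r·B) = 0.0405/(0.125·0.175) = 1.851.
The smallest integer exceeding 1.851 is 2.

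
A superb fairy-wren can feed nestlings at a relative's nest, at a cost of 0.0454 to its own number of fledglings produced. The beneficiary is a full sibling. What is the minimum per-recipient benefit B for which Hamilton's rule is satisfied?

r to a full sibling = 1/2 (full sibs share both parents — two paths of length 2: r = 2·(1/2)^2 = 1/2).
Hamilton's rule with n recipients of equal r: n·r·B > C, so B > C/(n·r) = 0.0454/(1·0.5) = 0.0908.

0.0908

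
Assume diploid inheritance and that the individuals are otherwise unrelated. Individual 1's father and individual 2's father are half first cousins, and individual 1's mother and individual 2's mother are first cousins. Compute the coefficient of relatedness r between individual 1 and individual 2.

Relatedness sums over independent paths through distinct common ancestors.
Individual 1 and individual 2 are related in two ways: half second cousins through their fathers (r = 1/64) and second cousins through their mothers (r = 1/32).
r = 1/64 + 1/32 = 0.046875.

0.046875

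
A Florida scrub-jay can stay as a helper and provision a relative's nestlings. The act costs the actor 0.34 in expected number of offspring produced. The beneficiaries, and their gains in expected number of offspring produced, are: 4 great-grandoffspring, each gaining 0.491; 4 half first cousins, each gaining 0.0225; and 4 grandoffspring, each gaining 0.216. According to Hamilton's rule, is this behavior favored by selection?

Yes

Hamilton's rule: the trait is favored when the sum of r·B over every recipient exceeds the actor's cost C.
r to a great-grandoffspring = 0.125 (three parent–offspring links: r = (1/2)^3 = 1/8).
r to a half first cousin = 0.0625 (half first cousins share one grandparent — one path of length 4: r = (1/2)^4 = 1/16).
r to a grandoffspring = 1/4 (two parent–offspring links: r = (1/2)^2 = 1/4).
Summing one r·B term per recipient: 4·0.125·0.491 + 4·0.0625·0.0225 + 4·0.25·0.216 = 0.467125.
0.467125 > 0.34: the indirect benefit exceeds the cost.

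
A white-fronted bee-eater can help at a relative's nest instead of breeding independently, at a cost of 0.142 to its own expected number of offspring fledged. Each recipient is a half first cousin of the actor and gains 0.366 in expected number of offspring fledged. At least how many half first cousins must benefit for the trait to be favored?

7

r to a half first cousin = 0.0625 (half first cousins share one grandparent — one path of length 4: r = (1/2)^4 = 1/16).
Hamilton's rule: n·r·B > C  ⇒  n > C/(r·B) = 0.142/(0.0625·0.366) = 6.208.
The smallest integer exceeding 6.208 is 7.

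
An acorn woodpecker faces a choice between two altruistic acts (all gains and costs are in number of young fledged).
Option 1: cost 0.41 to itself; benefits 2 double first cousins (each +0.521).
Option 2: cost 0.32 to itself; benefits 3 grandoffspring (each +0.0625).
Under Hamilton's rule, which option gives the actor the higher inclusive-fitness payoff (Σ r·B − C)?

Option 1

Option 1: r to a double first cousin = 0.25.
Option 1: Σ r·B − C = (2·0.25·0.521) − 0.41 = -0.1495.
Option 2: r to a grandoffspring = 0.25.
Option 2: Σ r·B − C = (3·0.25·0.0625) − 0.32 = -0.273125.
Option 1 has the higher net inclusive-fitness payoff.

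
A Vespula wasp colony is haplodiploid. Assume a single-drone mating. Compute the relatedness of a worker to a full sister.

0.75

Haplodiploid full sisters inherit their father's entire haploid genome identically (contributing 1/2) and on average half of their mother's contribution (1/2 · 1/2 = 1/4); r = 1/2 + 1/4 = 3/4.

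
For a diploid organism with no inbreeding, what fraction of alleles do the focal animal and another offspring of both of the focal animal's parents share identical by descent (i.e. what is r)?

0.5

Each parent–offspring link contributes a factor of 1/2, and independent paths through distinct common ancestors add.
Full sibs share both parents — two paths of length 2: r = 2·(1/2)^2 = 1/2.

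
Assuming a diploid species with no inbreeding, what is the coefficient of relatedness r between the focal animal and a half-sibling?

0.25

Each parent–offspring link contributes a factor of 1/2, and independent paths through distinct common ancestors add.
Half-sibs share one parent — one path of length 2: r = (1/2)^2 = 1/4.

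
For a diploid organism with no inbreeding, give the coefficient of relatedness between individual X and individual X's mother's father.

Each parent–offspring link contributes a factor of 1/2, and independent paths through distinct common ancestors add.
Two parent–offspring links: r = (1/2)^2 = 1/4.

0.25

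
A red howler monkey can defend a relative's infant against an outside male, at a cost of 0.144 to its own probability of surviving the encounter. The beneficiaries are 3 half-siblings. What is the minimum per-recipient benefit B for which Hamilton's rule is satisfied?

0.192

r to a half-sibling = 1/4 (half-sibs share one parent — one path of length 2: r = (1/2)^2 = 1/4).
Hamilton's rule with n recipients of equal r: n·r·B > C, so B > C/(n·r) = 0.144/(3·0.25) = 0.192.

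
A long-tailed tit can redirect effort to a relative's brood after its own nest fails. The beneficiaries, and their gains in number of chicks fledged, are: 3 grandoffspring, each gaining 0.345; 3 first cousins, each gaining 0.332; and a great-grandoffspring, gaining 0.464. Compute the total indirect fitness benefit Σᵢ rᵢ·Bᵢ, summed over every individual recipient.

0.44125

r to a grandoffspring = 0.25 (two parent–offspring links: r = (1/2)^2 = 1/4).
r to a first cousin = 0.125 (first cousins share one grandparent pair — two paths of length 4: r = 2·(1/2)^4 = 1/8).
r to a great-grandoffspring = 1/8 (three parent–offspring links: r = (1/2)^3 = 1/8).
Summing one r·B term per recipient: 3·0.25·0.345 + 3·0.125·0.332 + 1·0.125·0.464 = 0.44125.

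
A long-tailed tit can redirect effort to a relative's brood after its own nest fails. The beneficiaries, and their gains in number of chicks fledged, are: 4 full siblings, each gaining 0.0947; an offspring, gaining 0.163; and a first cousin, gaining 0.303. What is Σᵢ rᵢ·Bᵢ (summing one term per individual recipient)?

0.308775

r to a full sibling = 1/2 (full sibs share both parents — two paths of length 2: r = 2·(1/2)^2 = 1/2).
r to an offspring = 1/2 (one parent–offspring link: r = (1/2)^1 = 1/2).
r to a first cousin = 1/8 (first cousins share one grandparent pair — two paths of length 4: r = 2·(1/2)^4 = 1/8).
Summing one r·B term per recipient: 4·0.5·0.0947 + 1·0.5·0.163 + 1·0.125·0.303 = 0.308775.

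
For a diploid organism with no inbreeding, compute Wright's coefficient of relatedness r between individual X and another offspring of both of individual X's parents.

Each parent–offspring link contributes a factor of 1/2, and independent paths through distinct common ancestors add.
Full sibs share both parents — two paths of length 2: r = 2·(1/2)^2 = 1/2.

0.5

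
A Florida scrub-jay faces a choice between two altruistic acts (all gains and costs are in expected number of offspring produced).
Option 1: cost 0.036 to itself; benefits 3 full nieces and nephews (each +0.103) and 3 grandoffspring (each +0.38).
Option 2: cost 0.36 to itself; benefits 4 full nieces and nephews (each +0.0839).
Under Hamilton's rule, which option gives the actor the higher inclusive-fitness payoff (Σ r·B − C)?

Option 1

Option 1: r to a full niece or nephew = 0.25.
Option 1: r to a grandoffspring = 0.25.
Option 1: Σ r·B − C = (3·0.25·0.103 + 3·0.25·0.38) − 0.036 = 0.32625.
Option 2: r to a full niece or nephew = 0.25.
Option 2: Σ r·B − C = (4·0.25·0.0839) − 0.36 = -0.2761.
Option 1 has the higher net inclusive-fitness payoff.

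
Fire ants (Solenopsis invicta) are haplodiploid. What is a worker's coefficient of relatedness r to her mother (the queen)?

0.5

One meiotic link between diploid queen and diploid daughter: r = 1/2.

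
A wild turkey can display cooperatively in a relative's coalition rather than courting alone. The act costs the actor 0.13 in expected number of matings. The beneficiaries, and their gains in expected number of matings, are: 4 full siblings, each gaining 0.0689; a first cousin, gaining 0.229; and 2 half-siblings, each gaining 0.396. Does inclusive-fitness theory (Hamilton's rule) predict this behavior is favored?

Hamilton's rule: the trait is favored when the sum of r·B over every recipient exceeds the actor's cost C.
r to a full sibling = 1/2 (full sibs share both parents — two paths of length 2: r = 2·(1/2)^2 = 1/2).
r to a first cousin = 1/8 (first cousins share one grandparent pair — two paths of length 4: r = 2·(1/2)^4 = 1/8).
r to a half-sibling = 0.25 (half-sibs share one parent — one path of length 2: r = (1/2)^2 = 1/4).
Summing one r·B term per recipient: 4·0.5·0.0689 + 1·0.125·0.229 + 2·0.25·0.396 = 0.364425.
0.364425 > 0.13: the indirect benefit exceeds the cost.

Yes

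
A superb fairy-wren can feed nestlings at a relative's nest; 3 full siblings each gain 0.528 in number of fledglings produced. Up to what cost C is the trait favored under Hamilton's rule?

0.792

r to a full sibling = 0.5 (full sibs share both parents — two paths of length 2: r = 2·(1/2)^2 = 1/2).
Hamilton's rule: n·r·B > C, so the trait is favored while C < n·r·B = 3·0.5·0.528 = 0.792.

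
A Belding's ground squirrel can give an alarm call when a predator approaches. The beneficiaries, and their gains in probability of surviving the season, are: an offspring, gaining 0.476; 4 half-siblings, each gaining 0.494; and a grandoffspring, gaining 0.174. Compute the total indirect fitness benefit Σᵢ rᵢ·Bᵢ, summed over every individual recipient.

r to an offspring = 0.5 (one parent–offspring link: r = (1/2)^1 = 1/2).
r to a half-sibling = 1/4 (half-sibs share one parent — one path of length 2: r = (1/2)^2 = 1/4).
r to a grandoffspring = 0.25 (two parent–offspring links: r = (1/2)^2 = 1/4).
Summing one r·B term per recipient: 1·0.5·0.476 + 4·0.25·0.494 + 1·0.25·0.174 = 0.7755.

0.7755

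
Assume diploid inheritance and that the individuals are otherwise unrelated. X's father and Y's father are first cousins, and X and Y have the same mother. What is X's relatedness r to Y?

0.28125

Wright's path rule: contributions from independent ancestry routes add.
X and Y are related in two ways: second cousins through their fathers (r = 1/32) and half-sibs through their shared mother (r = 1/4).
r = 1/32 + 1/4 = 0.28125.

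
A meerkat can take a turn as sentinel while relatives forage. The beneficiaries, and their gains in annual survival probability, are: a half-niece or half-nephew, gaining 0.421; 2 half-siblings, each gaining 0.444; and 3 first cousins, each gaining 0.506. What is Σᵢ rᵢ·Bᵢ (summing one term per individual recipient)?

r to a half-niece or half-nephew = 0.125 (half-aunt/uncle↔niece/nephew: one path of length 3: r = (1/2)^3 = 1/8).
r to a half-sibling = 1/4 (half-sibs share one parent — one path of length 2: r = (1/2)^2 = 1/4).
r to a first cousin = 0.125 (first cousins share one grandparent pair — two paths of length 4: r = 2·(1/2)^4 = 1/8).
Summing one r·B term per recipient: 1·0.125·0.421 + 2·0.25·0.444 + 3·0.125·0.506 = 0.464375.

0.464375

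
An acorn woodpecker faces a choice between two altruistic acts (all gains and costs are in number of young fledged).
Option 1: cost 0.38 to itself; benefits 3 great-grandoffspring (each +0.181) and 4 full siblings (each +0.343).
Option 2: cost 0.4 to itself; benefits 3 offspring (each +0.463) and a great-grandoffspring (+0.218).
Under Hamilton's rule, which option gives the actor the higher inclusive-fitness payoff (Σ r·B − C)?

Option 1: r to a great-grandoffspring = 0.125.
Option 1: r to a full sibling = 0.5.
Option 1: Σ r·B − C = (3·0.125·0.181 + 4·0.5·0.343) − 0.38 = 0.373875.
Option 2: r to an offspring = 0.5.
Option 2: r to a great-grandoffspring = 0.125.
Option 2: Σ r·B − C = (3·0.5·0.463 + 1·0.125·0.218) − 0.4 = 0.32175.
Option 1 has the higher net inclusive-fitness payoff.

Option 1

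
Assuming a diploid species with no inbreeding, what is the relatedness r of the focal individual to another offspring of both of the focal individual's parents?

0.5

Each parent–offspring link contributes a factor of 1/2, and independent paths through distinct common ancestors add.
Full sibs share both parents — two paths of length 2: r = 2·(1/2)^2 = 1/2.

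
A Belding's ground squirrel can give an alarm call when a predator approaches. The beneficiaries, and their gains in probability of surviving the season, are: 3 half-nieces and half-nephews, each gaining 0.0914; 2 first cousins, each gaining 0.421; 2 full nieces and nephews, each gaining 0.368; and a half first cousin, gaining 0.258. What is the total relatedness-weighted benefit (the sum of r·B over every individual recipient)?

0.33965

r to a half-niece or half-nephew = 0.125 (half-aunt/uncle↔niece/nephew: one path of length 3: r = (1/2)^3 = 1/8).
r to a first cousin = 1/8 (first cousins share one grandparent pair — two paths of length 4: r = 2·(1/2)^4 = 1/8).
r to a full niece or nephew = 0.25 (full aunt/uncle↔niece/nephew: two paths of length 3 through the shared grandparent pair: r = 2·(1/2)^3 = 1/4).
r to a half first cousin = 0.0625 (half first cousins share one grandparent — one path of length 4: r = (1/2)^4 = 1/16).
Summing one r·B term per recipient: 3·0.125·0.0914 + 2·0.125·0.421 + 2·0.25·0.368 + 1·0.0625·0.258 = 0.33965.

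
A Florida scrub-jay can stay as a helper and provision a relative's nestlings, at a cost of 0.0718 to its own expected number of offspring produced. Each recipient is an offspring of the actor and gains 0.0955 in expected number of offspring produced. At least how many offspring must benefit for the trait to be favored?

2

r to an offspring = 0.5 (one parent–offspring link: r = (1/2)^1 = 1/2).
Hamilton's rule: n·r·B > C  ⇒  n > C/(r·B) = 0.0718/(0.5·0.0955) = 1.504.
The smallest integer exceeding 1.504 is 2.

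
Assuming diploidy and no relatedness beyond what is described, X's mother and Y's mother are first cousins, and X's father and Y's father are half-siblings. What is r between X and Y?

Wright's path rule: contributions from independent ancestry routes add.
X and Y are related in two ways: second cousins through their mothers (r = 1/32) and half first cousins through their fathers (r = 1/16).
r = 1/32 + 1/16 = 0.09375.

0.09375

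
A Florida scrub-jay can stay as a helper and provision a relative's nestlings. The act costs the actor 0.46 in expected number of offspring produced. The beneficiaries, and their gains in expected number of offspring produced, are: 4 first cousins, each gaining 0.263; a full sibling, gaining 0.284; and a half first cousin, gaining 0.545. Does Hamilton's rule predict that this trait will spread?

Hamilton's rule: the trait is favored when the sum of r·B over every recipient exceeds the actor's cost C.
r to a first cousin = 1/8 (first cousins share one grandparent pair — two paths of length 4: r = 2·(1/2)^4 = 1/8).
r to a full sibling = 0.5 (full sibs share both parents — two paths of length 2: r = 2·(1/2)^2 = 1/2).
r to a half first cousin = 1/16 (half first cousins share one grandparent — one path of length 4: r = (1/2)^4 = 1/16).
Summing one r·B term per recipient: 4·0.125·0.263 + 1·0.5·0.284 + 1·0.0625·0.545 = 0.3075625.
0.3075625 < 0.46: the indirect benefit is less than the cost.

No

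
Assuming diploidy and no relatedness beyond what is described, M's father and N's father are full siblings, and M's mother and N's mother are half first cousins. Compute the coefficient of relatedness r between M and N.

0.140625

Relatedness sums over independent paths through distinct common ancestors.
M and N are related in two ways: first cousins through their fathers (r = 1/8) and half second cousins through their mothers (r = 1/64).
r = 1/8 + 1/64 = 0.140625.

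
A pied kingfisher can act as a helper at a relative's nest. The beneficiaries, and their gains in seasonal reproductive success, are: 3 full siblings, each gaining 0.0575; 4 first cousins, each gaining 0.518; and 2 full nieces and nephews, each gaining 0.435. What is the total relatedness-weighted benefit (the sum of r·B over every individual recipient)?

r to a full sibling = 1/2 (full sibs share both parents — two paths of length 2: r = 2·(1/2)^2 = 1/2).
r to a first cousin = 0.125 (first cousins share one grandparent pair — two paths of length 4: r = 2·(1/2)^4 = 1/8).
r to a full niece or nephew = 0.25 (full aunt/uncle↔niece/nephew: two paths of length 3 through the shared grandparent pair: r = 2·(1/2)^3 = 1/4).
Summing one r·B term per recipient: 3·0.5·0.0575 + 4·0.125·0.518 + 2·0.25·0.435 = 0.56275.

0.56275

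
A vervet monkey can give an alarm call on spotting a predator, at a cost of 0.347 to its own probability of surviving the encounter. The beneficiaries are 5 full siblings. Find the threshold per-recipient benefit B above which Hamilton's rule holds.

0.1388

r to a full sibling = 0.5 (full sibs share both parents — two paths of length 2: r = 2·(1/2)^2 = 1/2).
Hamilton's rule with n recipients of equal r: n·r·B > C, so B > C/(n·r) = 0.347/(5·0.5) = 0.1388.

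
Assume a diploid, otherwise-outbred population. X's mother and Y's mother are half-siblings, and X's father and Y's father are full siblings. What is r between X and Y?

Independent pedigree routes through distinct common ancestors add.
X and Y are related in two ways: half first cousins through their mothers (r = 1/16) and first cousins through their fathers (r = 1/8).
r = 1/16 + 1/8 = 0.1875.

0.1875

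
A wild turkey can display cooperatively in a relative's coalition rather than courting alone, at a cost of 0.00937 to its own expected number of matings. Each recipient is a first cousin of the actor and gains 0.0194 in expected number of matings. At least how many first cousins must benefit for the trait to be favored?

r to a first cousin = 1/8 (first cousins share one grandparent pair — two paths of length 4: r = 2·(1/2)^4 = 1/8).
Hamilton's rule: n·r·B > C  ⇒  n > C/(r·B) = 0.00937/(0.125·0.0194) = 3.864.
The smallest integer exceeding 3.864 is 4.

4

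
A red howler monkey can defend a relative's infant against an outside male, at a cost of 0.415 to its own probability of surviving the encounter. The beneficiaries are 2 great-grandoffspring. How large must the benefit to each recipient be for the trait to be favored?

r to a great-grandoffspring = 0.125 (three parent–offspring links: r = (1/2)^3 = 1/8).
Hamilton's rule with n recipients of equal r: n·r·B > C, so B > C/(n·r) = 0.415/(2·0.125) = 1.66.

1.66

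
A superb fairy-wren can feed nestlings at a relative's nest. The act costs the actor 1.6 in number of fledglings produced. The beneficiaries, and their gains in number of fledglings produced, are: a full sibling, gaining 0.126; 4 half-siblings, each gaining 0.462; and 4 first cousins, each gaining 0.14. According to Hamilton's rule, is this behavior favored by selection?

Hamilton's rule: the trait is favored when the sum of r·B over every recipient exceeds the actor's cost C.
r to a full sibling = 1/2 (full sibs share both parents — two paths of length 2: r = 2·(1/2)^2 = 1/2).
r to a half-sibling = 1/4 (half-sibs share one parent — one path of length 2: r = (1/2)^2 = 1/4).
r to a first cousin = 0.125 (first cousins share one grandparent pair — two paths of length 4: r = 2·(1/2)^4 = 1/8).
Summing one r·B term per recipient: 1·0.5·0.126 + 4·0.25·0.462 + 4·0.125·0.14 = 0.595.
0.595 < 1.6: the indirect benefit is less than the cost.

No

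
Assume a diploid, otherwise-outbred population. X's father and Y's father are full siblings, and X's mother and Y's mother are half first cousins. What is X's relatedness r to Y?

Independent pedigree routes through distinct common ancestors add.
X and Y are related in two ways: first cousins through their fathers (r = 1/8) and half second cousins through their mothers (r = 1/64).
r = 1/8 + 1/64 = 9/64 = 0.140625.

0.140625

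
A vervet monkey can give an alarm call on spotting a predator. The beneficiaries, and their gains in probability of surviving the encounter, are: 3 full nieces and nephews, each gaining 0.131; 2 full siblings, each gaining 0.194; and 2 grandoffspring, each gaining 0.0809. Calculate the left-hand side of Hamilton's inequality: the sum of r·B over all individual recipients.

r to a full niece or nephew = 1/4 (full aunt/uncle↔niece/nephew: two paths of length 3 through the shared grandparent pair: r = 2·(1/2)^3 = 1/4).
r to a full sibling = 0.5 (full sibs share both parents — two paths of length 2: r = 2·(1/2)^2 = 1/2).
r to a grandoffspring = 1/4 (two parent–offspring links: r = (1/2)^2 = 1/4).
Summing one r·B term per recipient: 3·0.25·0.131 + 2·0.5·0.194 + 2·0.25·0.0809 = 0.3327.

0.3327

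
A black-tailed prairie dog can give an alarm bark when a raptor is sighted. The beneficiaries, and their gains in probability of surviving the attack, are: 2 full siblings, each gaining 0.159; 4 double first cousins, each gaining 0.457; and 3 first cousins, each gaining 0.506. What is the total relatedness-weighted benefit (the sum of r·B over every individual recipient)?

r to a full sibling = 1/2 (full sibs share both parents — two paths of length 2: r = 2·(1/2)^2 = 1/2).
r to a double first cousin = 1/4 (double first cousins share both grandparent pairs — four paths of length 4: r = 4·(1/2)^4 = 1/4).
r to a first cousin = 0.125 (first cousins share one grandparent pair — two paths of length 4: r = 2·(1/2)^4 = 1/8).
Summing one r·B term per recipient: 2·0.5·0.159 + 4·0.25·0.457 + 3·0.125·0.506 = 0.80575.

0.80575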